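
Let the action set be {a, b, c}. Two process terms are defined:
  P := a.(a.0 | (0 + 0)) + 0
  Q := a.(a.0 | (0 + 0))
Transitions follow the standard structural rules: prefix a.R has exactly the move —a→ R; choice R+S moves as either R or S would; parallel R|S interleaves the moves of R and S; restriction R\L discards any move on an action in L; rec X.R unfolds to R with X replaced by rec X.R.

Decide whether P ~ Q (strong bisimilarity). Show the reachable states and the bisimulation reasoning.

LTS(P): 3 reachable states
  s0 = a.(a.0 | (0 + 0)) + 0 :: --a--▸ s1
  s1 = a.0 | (0 + 0) :: --a--▸ s2
  s2 = 0 | (0 + 0) :: ∅
LTS(Q): 3 reachable states
  t0 = a.(a.0 | (0 + 0)) :: --a--▸ t1
  t1 = a.0 | (0 + 0) :: --a--▸ t2
  t2 = 0 | (0 + 0) :: ∅
Bisimilarity quotient blocks:
  B0 = {s0, t0}
  B1 = {s1, t1}
  B2 = {s2, t2}
s0 ∈ B0, t0 ∈ B0 → same block

P ~ Q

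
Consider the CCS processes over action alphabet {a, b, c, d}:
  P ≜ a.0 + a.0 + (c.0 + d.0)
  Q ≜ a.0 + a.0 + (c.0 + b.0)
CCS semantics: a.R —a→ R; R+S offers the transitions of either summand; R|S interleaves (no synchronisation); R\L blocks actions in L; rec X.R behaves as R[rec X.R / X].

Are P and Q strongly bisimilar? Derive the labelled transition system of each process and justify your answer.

P's transition system — 2 states:
  s0 = a.0 + a.0 + (c.0 + d.0) | --a--▸ s1, --c--▸ s1, --d--▸ s1
  s1 = 0 | stopped
Q's transition system — 2 states:
  t0 = a.0 + a.0 + (c.0 + b.0) | --a--▸ t1, --b--▸ t1, --c--▸ t1
  t1 = 0 | stopped
Coarsest stable partition (strong bisimilarity classes):
  B0 = {s0}
  B1 = {s1, t1}
  B2 = {t0}
s0 ∈ B0, t0 ∈ B2 → different blocks

not bisimilar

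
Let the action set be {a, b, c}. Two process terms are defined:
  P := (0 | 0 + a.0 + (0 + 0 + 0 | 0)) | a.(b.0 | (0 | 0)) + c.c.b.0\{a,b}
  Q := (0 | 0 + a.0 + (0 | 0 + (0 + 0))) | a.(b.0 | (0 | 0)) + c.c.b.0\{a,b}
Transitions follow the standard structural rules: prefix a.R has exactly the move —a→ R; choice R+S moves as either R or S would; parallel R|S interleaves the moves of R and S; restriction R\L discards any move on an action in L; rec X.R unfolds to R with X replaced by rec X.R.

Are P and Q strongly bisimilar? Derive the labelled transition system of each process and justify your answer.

YES

Reachable graph of P (9 states):
  s0 = (0 | 0 + a.0 + (0 + 0 + 0 | 0)) | a.(b.0 | (0 | 0)) + c.c.b.0\{a,b} → -a-> s1, -a-> s2, -c-> s3
  s1 = (0 | 0 + a.0 + (0 + 0 + 0 | 0)) | (b.0 | (0 | 0)) → -a-> s4, -b-> s5
  s2 = 0 | a.(b.0 | (0 | 0)) → -a-> s4
  s3 = c.b.0\{a,b} → -c-> s6
  s4 = 0 | (b.0 | (0 | 0)) → -b-> s7
  s5 = (0 | 0 + a.0 + (0 + 0 + 0 | 0)) | (0 | (0 | 0)) → -a-> s7
  s6 = b.0\{a,b} → -b-> s8
  s7 = 0 | (0 | (0 | 0)) → stopped
  s8 = 0\{a,b} → stopped
Reachable graph of Q (9 states):
  t0 = (0 | 0 + a.0 + (0 | 0 + (0 + 0))) | a.(b.0 | (0 | 0)) + c.c.b.0\{a,b} → -a-> t1, -a-> t2, -c-> t3
  t1 = (0 | 0 + a.0 + (0 | 0 + (0 + 0))) | (b.0 | (0 | 0)) → -a-> t4, -b-> t5
  t2 = 0 | a.(b.0 | (0 | 0)) → -a-> t4
  t3 = c.b.0\{a,b} → -c-> t6
  t4 = 0 | (b.0 | (0 | 0)) → -b-> t7
  t5 = (0 | 0 + a.0 + (0 | 0 + (0 + 0))) | (0 | (0 | 0)) → -a-> t7
  t6 = b.0\{a,b} → -b-> t8
  t7 = 0 | (0 | (0 | 0)) → stopped
  t8 = 0\{a,b} → stopped
Coarsest stable partition (strong bisimilarity classes):
  B0 = {s0, t0}
  B1 = {s2, t2}
  B2 = {s4, s6, t4, t6}
  B3 = {s7, s8, t7, t8}
  B4 = {s3, t3}
  B5 = {s1, t1}
  B6 = {s5, t5}
s0 ∈ B0, t0 ∈ B0 → same block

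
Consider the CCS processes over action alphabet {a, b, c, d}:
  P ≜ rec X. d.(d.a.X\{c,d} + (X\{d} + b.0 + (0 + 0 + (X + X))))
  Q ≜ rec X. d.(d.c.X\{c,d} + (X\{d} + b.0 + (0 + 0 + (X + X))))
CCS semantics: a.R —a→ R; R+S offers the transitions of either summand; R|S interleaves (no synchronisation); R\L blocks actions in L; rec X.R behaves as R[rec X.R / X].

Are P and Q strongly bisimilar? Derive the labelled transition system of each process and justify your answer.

not bisimilar

Reachable graph of P (5 states):
  m0 = rec X. d.(d.a.X\{c,d} + (X\{d} + b.0 + (0 + 0 + (X + X)))) | =d=> m1
  m1 = d.a.(rec X. d.(d.a.X\{c,d} + (X\{d} + b.0 + (0 + 0 + (X + X)))))\{c,d} + ((rec X. d.(d.a.X\{c,d} + (X\{d} + b.0 + (0 + 0 + (X + X)))))\{d} + b.0 + (0 + 0 + ((rec X. d.(d.a.X\{c,d} + (X\{d} + b.0 + (0 + 0 + (X + X))))) + (rec X. d.(d.a.X\{c,d} + (X\{d} + b.0 + (0 + 0 + (X + X)))))))) | =b=> m2, =d=> m1, =d=> m3
  m2 = 0 | stopped
  m3 = a.(rec X. d.(d.a.X\{c,d} + (X\{d} + b.0 + (0 + 0 + (X + X)))))\{c,d} | =a=> m4
  m4 = (rec X. d.(d.a.X\{c,d} + (X\{d} + b.0 + (0 + 0 + (X + X)))))\{c,d} | stopped
Reachable graph of Q (5 states):
  n0 = rec X. d.(d.c.X\{c,d} + (X\{d} + b.0 + (0 + 0 + (X + X)))) | =d=> n1
  n1 = d.c.(rec X. d.(d.c.X\{c,d} + (X\{d} + b.0 + (0 + 0 + (X + X)))))\{c,d} + ((rec X. d.(d.c.X\{c,d} + (X\{d} + b.0 + (0 + 0 + (X + X)))))\{d} + b.0 + (0 + 0 + ((rec X. d.(d.c.X\{c,d} + (X\{d} + b.0 + (0 + 0 + (X + X))))) + (rec X. d.(d.c.X\{c,d} + (X\{d} + b.0 + (0 + 0 + (X + X)))))))) | =b=> n2, =d=> n1, =d=> n3
  n2 = 0 | stopped
  n3 = c.(rec X. d.(d.c.X\{c,d} + (X\{d} + b.0 + (0 + 0 + (X + X)))))\{c,d} | =c=> n4
  n4 = (rec X. d.(d.c.X\{c,d} + (X\{d} + b.0 + (0 + 0 + (X + X)))))\{c,d} | stopped
Partition-refinement fixed point:
  B0 = {m0}
  B1 = {m1}
  B2 = {m2, m4, n2, n4}
  B3 = {m3}
  B4 = {n0}
  B5 = {n1}
  B6 = {n3}
m0 ∈ B0, n0 ∈ B4 → different blocks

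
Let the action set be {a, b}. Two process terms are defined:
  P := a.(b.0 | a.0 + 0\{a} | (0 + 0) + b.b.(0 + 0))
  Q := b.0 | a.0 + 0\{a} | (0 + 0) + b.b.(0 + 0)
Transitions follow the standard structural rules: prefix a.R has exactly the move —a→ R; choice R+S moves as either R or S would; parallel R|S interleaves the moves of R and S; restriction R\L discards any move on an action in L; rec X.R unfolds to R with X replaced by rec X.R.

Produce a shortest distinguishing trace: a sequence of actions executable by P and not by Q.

P's transition system — 7 states:
  s0 = a.(b.0 | a.0 + 0\{a} | (0 + 0) + b.b.(0 + 0)) :: —a→ s1
  s1 = b.0 | a.0 + 0\{a} | (0 + 0) + b.b.(0 + 0) :: —a→ s2, —b→ s3, —b→ s4
  s2 = b.0 | 0 :: —b→ s5
  s3 = 0 | a.0 :: —a→ s5
  s4 = b.(0 + 0) :: —b→ s6
  s5 = 0 | 0 :: stopped
  s6 = 0 + 0 :: stopped
Q's transition system — 6 states:
  t0 = b.0 | a.0 + 0\{a} | (0 + 0) + b.b.(0 + 0) :: —a→ t1, —b→ t2, —b→ t3
  t1 = b.0 | 0 :: —b→ t4
  t2 = 0 | a.0 :: —a→ t4
  t3 = b.(0 + 0) :: —b→ t5
  t4 = 0 | 0 :: stopped
  t5 = 0 + 0 :: stopped
Run σ = ⟨aa⟩ on P: start {s0}
  step 1 (a): {s1}
  step 2 (a): {s2}
  ✓ P
Run σ = ⟨aa⟩ on Q: start {t0}
  step 1 (a): {t1}
  step 2 (a): no successor for Q

aa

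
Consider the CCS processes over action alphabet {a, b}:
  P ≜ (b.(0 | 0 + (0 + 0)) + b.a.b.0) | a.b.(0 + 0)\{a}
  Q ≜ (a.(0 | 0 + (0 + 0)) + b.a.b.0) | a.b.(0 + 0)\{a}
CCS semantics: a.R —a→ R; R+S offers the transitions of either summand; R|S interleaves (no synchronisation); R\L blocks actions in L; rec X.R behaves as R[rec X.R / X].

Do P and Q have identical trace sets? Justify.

traces(P) ≠ traces(Q) — witness ⟨aa⟩

P's transition system — 15 states:
  u0 = (b.(0 | 0 + (0 + 0)) + b.a.b.0) | a.b.(0 + 0)\{a} has moves ··a··> u1, ··b··> u2, ··b··> u3
  u1 = (b.(0 | 0 + (0 + 0)) + b.a.b.0) | b.(0 + 0)\{a} has moves ··b··> u4, ··b··> u5, ··b··> u6
  u2 = (0 | 0 + (0 + 0)) | a.b.(0 + 0)\{a} has moves ··a··> u4
  u3 = a.b.0 | a.b.(0 + 0)\{a} has moves ··a··> u6, ··a··> u7
  u4 = (0 | 0 + (0 + 0)) | b.(0 + 0)\{a} has moves ··b··> u8
  u5 = (b.(0 | 0 + (0 + 0)) + b.a.b.0) | (0 + 0)\{a} has moves ··b··> u8, ··b··> u9
  u6 = a.b.0 | b.(0 + 0)\{a} has moves ··a··> u10, ··b··> u9
  u7 = b.0 | a.b.(0 + 0)\{a} has moves ··a··> u10, ··b··> u11
  u8 = (0 | 0 + (0 + 0)) | (0 + 0)\{a} has moves ∅
  u9 = a.b.0 | (0 + 0)\{a} has moves ··a··> u12
  u10 = b.0 | b.(0 + 0)\{a} has moves ··b··> u12, ··b··> u13
  u11 = 0 | a.b.(0 + 0)\{a} has moves ··a··> u13
  u12 = b.0 | (0 + 0)\{a} has moves ··b··> u14
  u13 = 0 | b.(0 + 0)\{a} has moves ··b··> u14
  u14 = 0 | (0 + 0)\{a} has moves ∅
Q's transition system — 15 states:
  v0 = (a.(0 | 0 + (0 + 0)) + b.a.b.0) | a.b.(0 + 0)\{a} has moves ··a··> v1, ··a··> v2, ··b··> v3
  v1 = (0 | 0 + (0 + 0)) | a.b.(0 + 0)\{a} has moves ··a··> v4
  v2 = (a.(0 | 0 + (0 + 0)) + b.a.b.0) | b.(0 + 0)\{a} has moves ··a··> v4, ··b··> v5, ··b··> v6
  v3 = a.b.0 | a.b.(0 + 0)\{a} has moves ··a··> v6, ··a··> v7
  v4 = (0 | 0 + (0 + 0)) | b.(0 + 0)\{a} has moves ··b··> v8
  v5 = (a.(0 | 0 + (0 + 0)) + b.a.b.0) | (0 + 0)\{a} has moves ··a··> v8, ··b··> v9
  v6 = a.b.0 | b.(0 + 0)\{a} has moves ··a··> v10, ··b··> v9
  v7 = b.0 | a.b.(0 + 0)\{a} has moves ··a··> v10, ··b··> v11
  v8 = (0 | 0 + (0 + 0)) | (0 + 0)\{a} has moves ∅
  v9 = a.b.0 | (0 + 0)\{a} has moves ··a··> v12
  v10 = b.0 | b.(0 + 0)\{a} has moves ··b··> v12, ··b··> v13
  v11 = 0 | a.b.(0 + 0)\{a} has moves ··a··> v13
  v12 = b.0 | (0 + 0)\{a} has moves ··b··> v14
  v13 = 0 | b.(0 + 0)\{a} has moves ··b··> v14
  v14 = 0 | (0 + 0)\{a} has moves ∅
Run σ = ⟨aa⟩ on Q: start {v0}
  after a @ step 1: {v1, v2}
  after a @ step 2: {v4}
  ✓ Q
Run σ = ⟨aa⟩ on P: start {u0}
  after a @ step 1: {u1}
  after a @ step 2: no successor for P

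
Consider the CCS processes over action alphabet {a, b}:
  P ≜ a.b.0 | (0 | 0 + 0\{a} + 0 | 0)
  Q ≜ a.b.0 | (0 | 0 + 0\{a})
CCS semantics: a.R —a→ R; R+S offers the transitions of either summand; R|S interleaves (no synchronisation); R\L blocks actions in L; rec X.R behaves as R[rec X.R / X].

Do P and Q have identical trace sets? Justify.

Reachable graph of P (3 states):
  s0 = a.b.0 | (0 | 0 + 0\{a} + 0 | 0) has moves —a→ s1
  s1 = b.0 | (0 | 0 + 0\{a} + 0 | 0) has moves —b→ s2
  s2 = 0 | (0 | 0 + 0\{a} + 0 | 0) has moves deadlocked
Reachable graph of Q (3 states):
  t0 = a.b.0 | (0 | 0 + 0\{a}) has moves —a→ t1
  t1 = b.0 | (0 | 0 + 0\{a}) has moves —b→ t2
  t2 = 0 | (0 | 0 + 0\{a}) has moves deadlocked
Bisimilarity quotient blocks:
  B0 = {s0, t0}
  B1 = {s1, t1}
  B2 = {s2, t2}
s0 ∈ B0, t0 ∈ B0 → same block
Bisimilar ⇒ trace-equivalent.

trace-equivalent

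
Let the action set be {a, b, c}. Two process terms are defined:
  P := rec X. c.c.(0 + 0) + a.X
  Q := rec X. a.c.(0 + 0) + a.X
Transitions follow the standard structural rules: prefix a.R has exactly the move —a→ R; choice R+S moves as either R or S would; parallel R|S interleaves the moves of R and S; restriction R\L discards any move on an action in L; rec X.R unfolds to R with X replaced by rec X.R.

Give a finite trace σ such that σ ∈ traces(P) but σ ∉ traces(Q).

c

Reachable graph of P (3 states):
  s0 = rec X. c.c.(0 + 0) + a.X has moves ··a··> s0, ··c··> s1
  s1 = c.(0 + 0) has moves ··c··> s2
  s2 = 0 + 0 has moves ·
Reachable graph of Q (3 states):
  t0 = rec X. a.c.(0 + 0) + a.X has moves ··a··> t0, ··a··> t1
  t1 = c.(0 + 0) has moves ··c··> t2
  t2 = 0 + 0 has moves ·
Trace ⟨c⟩ through P, begin at {s0}:
  [1] c ⇒ {s1}
  ✓ P
Trace ⟨c⟩ through Q, begin at {t0}:
  [1] c ⇒ ∅  — Q cannot continue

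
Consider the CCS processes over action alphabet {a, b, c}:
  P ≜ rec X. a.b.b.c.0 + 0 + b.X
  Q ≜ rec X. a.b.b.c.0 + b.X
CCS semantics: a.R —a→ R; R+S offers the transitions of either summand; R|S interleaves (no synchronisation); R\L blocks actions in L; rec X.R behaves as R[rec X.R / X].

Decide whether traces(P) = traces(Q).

LTS(P): 5 reachable states
  m0 = rec X. a.b.b.c.0 + 0 + b.X | -a-> m1, -b-> m0
  m1 = b.b.c.0 | -b-> m2
  m2 = b.c.0 | -b-> m3
  m3 = c.0 | -c-> m4
  m4 = 0 | stopped
LTS(Q): 5 reachable states
  n0 = rec X. a.b.b.c.0 + b.X | -a-> n1, -b-> n0
  n1 = b.b.c.0 | -b-> n2
  n2 = b.c.0 | -b-> n3
  n3 = c.0 | -c-> n4
  n4 = 0 | stopped
Partition-refinement fixed point:
  B0 = {m0, n0}
  B1 = {m1, n1}
  B2 = {m2, n2}
  B3 = {m3, n3}
  B4 = {m4, n4}
m0 ∈ B0, n0 ∈ B0 → same block
Bisimilar ⇒ trace-equivalent.

trace-equivalent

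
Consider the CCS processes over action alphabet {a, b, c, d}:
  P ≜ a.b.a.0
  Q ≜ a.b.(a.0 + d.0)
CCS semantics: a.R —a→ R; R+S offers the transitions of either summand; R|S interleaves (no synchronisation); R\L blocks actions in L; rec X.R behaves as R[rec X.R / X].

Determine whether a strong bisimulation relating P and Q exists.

Reachable graph of P (4 states):
  u0 = a.b.a.0 ⊢ =a=> u1
  u1 = b.a.0 ⊢ =b=> u2
  u2 = a.0 ⊢ =a=> u3
  u3 = 0 ⊢ (no moves)
Reachable graph of Q (4 states):
  v0 = a.b.(a.0 + d.0) ⊢ =a=> v1
  v1 = b.(a.0 + d.0) ⊢ =b=> v2
  v2 = a.0 + d.0 ⊢ =a=> v3, =d=> v3
  v3 = 0 ⊢ (no moves)
Bisimilarity quotient blocks:
  B0 = {u0}
  B1 = {u1}
  B2 = {u2}
  B3 = {u3, v3}
  B4 = {v0}
  B5 = {v1}
  B6 = {v2}
u0 ∈ B0, v0 ∈ B4 → different blocks

P ≁ Q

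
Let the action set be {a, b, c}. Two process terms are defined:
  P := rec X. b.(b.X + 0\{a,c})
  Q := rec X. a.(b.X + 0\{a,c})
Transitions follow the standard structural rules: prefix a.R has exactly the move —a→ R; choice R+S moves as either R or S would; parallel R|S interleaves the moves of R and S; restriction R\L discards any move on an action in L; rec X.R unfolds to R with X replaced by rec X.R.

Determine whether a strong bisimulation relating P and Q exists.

NO

P's transition system — 2 states:
  s0 = rec X. b.(b.X + 0\{a,c}) has moves —b→ s1
  s1 = b.(rec X. b.(b.X + 0\{a,c})) + 0\{a,c} has moves —b→ s0
Q's transition system — 2 states:
  t0 = rec X. a.(b.X + 0\{a,c}) has moves —a→ t1
  t1 = b.(rec X. a.(b.X + 0\{a,c})) + 0\{a,c} has moves —b→ t0
Coarsest stable partition (strong bisimilarity classes):
  B0 = {s0, s1}
  B1 = {t0}
  B2 = {t1}
s0 ∈ B0, t0 ∈ B1 → different blocks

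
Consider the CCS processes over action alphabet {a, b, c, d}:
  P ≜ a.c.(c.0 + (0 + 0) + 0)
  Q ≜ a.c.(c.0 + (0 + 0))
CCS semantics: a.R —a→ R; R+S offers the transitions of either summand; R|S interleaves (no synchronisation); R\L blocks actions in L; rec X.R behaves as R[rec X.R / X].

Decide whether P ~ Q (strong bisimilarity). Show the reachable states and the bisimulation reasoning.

YES

LTS(P): 4 reachable states
  u0 = a.c.(c.0 + (0 + 0) + 0) :: --a--▸ u1
  u1 = c.(c.0 + (0 + 0) + 0) :: --c--▸ u2
  u2 = c.0 + (0 + 0) + 0 :: --c--▸ u3
  u3 = 0 :: stopped
LTS(Q): 4 reachable states
  v0 = a.c.(c.0 + (0 + 0)) :: --a--▸ v1
  v1 = c.(c.0 + (0 + 0)) :: --c--▸ v2
  v2 = c.0 + (0 + 0) :: --c--▸ v3
  v3 = 0 :: stopped
Coarsest stable partition (strong bisimilarity classes):
  B0 = {u0, v0}
  B1 = {u1, v1}
  B2 = {u2, v2}
  B3 = {u3, v3}
u0 ∈ B0, v0 ∈ B0 → same block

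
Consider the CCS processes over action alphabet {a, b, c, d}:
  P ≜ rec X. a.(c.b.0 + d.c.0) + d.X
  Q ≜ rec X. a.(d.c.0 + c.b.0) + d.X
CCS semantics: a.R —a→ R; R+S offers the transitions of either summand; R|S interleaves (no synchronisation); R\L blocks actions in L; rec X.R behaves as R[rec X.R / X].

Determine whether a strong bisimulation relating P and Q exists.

bisimilar

P's transition system — 5 states:
  p0 = rec X. a.(c.b.0 + d.c.0) + d.X ⊢ —a→ p1, —d→ p0
  p1 = c.b.0 + d.c.0 ⊢ —c→ p2, —d→ p3
  p2 = b.0 ⊢ —b→ p4
  p3 = c.0 ⊢ —c→ p4
  p4 = 0 ⊢ deadlocked
Q's transition system — 5 states:
  q0 = rec X. a.(d.c.0 + c.b.0) + d.X ⊢ —a→ q1, —d→ q0
  q1 = d.c.0 + c.b.0 ⊢ —c→ q2, —d→ q3
  q2 = b.0 ⊢ —b→ q4
  q3 = c.0 ⊢ —c→ q4
  q4 = 0 ⊢ deadlocked
Bisimilarity quotient blocks:
  B0 = {p0, q0}
  B1 = {p1, q1}
  B2 = {p3, q3}
  B3 = {p4, q4}
  B4 = {p2, q2}
p0 ∈ B0, q0 ∈ B0 → same block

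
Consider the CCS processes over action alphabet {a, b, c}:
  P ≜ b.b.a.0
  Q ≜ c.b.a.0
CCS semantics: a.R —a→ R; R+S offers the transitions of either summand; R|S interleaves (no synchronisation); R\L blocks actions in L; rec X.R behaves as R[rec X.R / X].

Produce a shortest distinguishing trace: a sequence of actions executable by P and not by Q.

b

P's transition system — 4 states:
  u0 = b.b.a.0 :: --b--▸ u1
  u1 = b.a.0 :: --b--▸ u2
  u2 = a.0 :: --a--▸ u3
  u3 = 0 :: deadlocked
Q's transition system — 4 states:
  v0 = c.b.a.0 :: --c--▸ v1
  v1 = b.a.0 :: --b--▸ v2
  v2 = a.0 :: --a--▸ v3
  v3 = 0 :: deadlocked
Trace ⟨b⟩ through P, begin at {u0}:
  step 1 (b): {u1}
  — P admits the full trace.
Trace ⟨b⟩ through Q, begin at {v0}:
  step 1 (b): ∅ (Q stuck)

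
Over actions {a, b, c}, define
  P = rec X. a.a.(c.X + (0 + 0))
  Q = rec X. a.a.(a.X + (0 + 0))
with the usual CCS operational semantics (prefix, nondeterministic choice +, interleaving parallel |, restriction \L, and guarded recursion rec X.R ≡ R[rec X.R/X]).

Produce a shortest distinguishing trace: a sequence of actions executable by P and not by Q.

aac

Reachable graph of P (3 states):
  s0 = rec X. a.a.(c.X + (0 + 0)) → ··a··> s1
  s1 = a.(c.(rec X. a.a.(c.X + (0 + 0))) + (0 + 0)) → ··a··> s2
  s2 = c.(rec X. a.a.(c.X + (0 + 0))) + (0 + 0) → ··c··> s0
Reachable graph of Q (3 states):
  t0 = rec X. a.a.(a.X + (0 + 0)) → ··a··> t1
  t1 = a.(a.(rec X. a.a.(a.X + (0 + 0))) + (0 + 0)) → ··a··> t2
  t2 = a.(rec X. a.a.(a.X + (0 + 0))) + (0 + 0) → ··a··> t0
Trace ⟨aac⟩ through P, begin at {s0}:
  step 1 (a): {s1}
  step 2 (a): {s2}
  step 3 (c): {s0}
  P completes σ.
Trace ⟨aac⟩ through Q, begin at {t0}:
  step 1 (a): {t1}
  step 2 (a): {t2}
  step 3 (c): no successor for Q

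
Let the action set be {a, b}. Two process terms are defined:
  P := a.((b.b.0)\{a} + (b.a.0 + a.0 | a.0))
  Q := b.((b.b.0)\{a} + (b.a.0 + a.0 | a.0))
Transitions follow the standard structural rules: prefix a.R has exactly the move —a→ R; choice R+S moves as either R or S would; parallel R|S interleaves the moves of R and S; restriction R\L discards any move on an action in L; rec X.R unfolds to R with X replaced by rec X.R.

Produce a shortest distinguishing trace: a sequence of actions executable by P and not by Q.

LTS(P): 9 reachable states
  u0 = a.((b.b.0)\{a} + (b.a.0 + a.0 | a.0)) → --a--▸ u1
  u1 = (b.b.0)\{a} + (b.a.0 + a.0 | a.0) → --a--▸ u2, --a--▸ u3, --b--▸ u4, --b--▸ u5
  u2 = 0 | a.0 → --a--▸ u6
  u3 = a.0 | 0 → --a--▸ u6
  u4 = (b.0)\{a} → --b--▸ u7
  u5 = a.0 → --a--▸ u8
  u6 = 0 | 0 → ·
  u7 = 0\{a} → ·
  u8 = 0 → ·
LTS(Q): 9 reachable states
  v0 = b.((b.b.0)\{a} + (b.a.0 + a.0 | a.0)) → --b--▸ v1
  v1 = (b.b.0)\{a} + (b.a.0 + a.0 | a.0) → --a--▸ v2, --a--▸ v3, --b--▸ v4, --b--▸ v5
  v2 = 0 | a.0 → --a--▸ v6
  v3 = a.0 | 0 → --a--▸ v6
  v4 = (b.0)\{a} → --b--▸ v7
  v5 = a.0 → --a--▸ v8
  v6 = 0 | 0 → ·
  v7 = 0\{a} → ·
  v8 = 0 → ·
Executing a from P (initial set {u0}):
  [1] a ⇒ {u1}
  P completes σ.
Executing a from Q (initial set {v0}):
  [1] a ⇒ no successor for Q

a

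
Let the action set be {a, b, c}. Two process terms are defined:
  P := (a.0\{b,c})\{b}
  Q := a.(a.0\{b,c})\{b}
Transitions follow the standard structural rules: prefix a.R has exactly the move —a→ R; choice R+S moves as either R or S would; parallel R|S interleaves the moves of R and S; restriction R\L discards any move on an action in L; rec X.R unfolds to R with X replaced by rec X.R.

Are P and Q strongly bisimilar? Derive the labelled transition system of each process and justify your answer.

not bisimilar

LTS(P): 2 reachable states
  m0 = (a.0\{b,c})\{b} | ··a··> m1
  m1 = 0\{b,c}\{b} | stopped
LTS(Q): 3 reachable states
  n0 = a.(a.0\{b,c})\{b} | ··a··> n1
  n1 = (a.0\{b,c})\{b} | ··a··> n2
  n2 = 0\{b,c}\{b} | stopped
Coarsest stable partition (strong bisimilarity classes):
  B0 = {m0, n1}
  B1 = {m1, n2}
  B2 = {n0}
m0 ∈ B0, n0 ∈ B2 → different blocks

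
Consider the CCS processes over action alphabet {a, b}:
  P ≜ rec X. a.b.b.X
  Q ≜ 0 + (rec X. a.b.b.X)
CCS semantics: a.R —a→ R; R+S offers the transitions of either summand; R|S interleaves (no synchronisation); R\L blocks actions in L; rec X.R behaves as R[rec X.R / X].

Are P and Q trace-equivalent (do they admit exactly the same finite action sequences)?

Reachable graph of P (3 states):
  s0 = rec X. a.b.b.X has moves --a--▸ s1
  s1 = b.b.(rec X. a.b.b.X) has moves --b--▸ s2
  s2 = b.(rec X. a.b.b.X) has moves --b--▸ s0
Reachable graph of Q (4 states):
  t0 = 0 + (rec X. a.b.b.X) has moves --a--▸ t1
  t1 = b.b.(rec X. a.b.b.X) has moves --b--▸ t2
  t2 = b.(rec X. a.b.b.X) has moves --b--▸ t3
  t3 = rec X. a.b.b.X has moves --a--▸ t1
Partition-refinement fixed point:
  B0 = {s0, t0, t3}
  B1 = {s1, t1}
  B2 = {s2, t2}
s0 ∈ B0, t0 ∈ B0 → same block
Bisimilar ⇒ trace-equivalent.

traces(P) = traces(Q)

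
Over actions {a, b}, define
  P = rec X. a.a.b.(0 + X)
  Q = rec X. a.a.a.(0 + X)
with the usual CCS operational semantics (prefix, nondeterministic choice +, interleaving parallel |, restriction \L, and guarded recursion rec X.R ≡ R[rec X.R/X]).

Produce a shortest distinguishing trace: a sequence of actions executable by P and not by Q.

P's transition system — 4 states:
  u0 = rec X. a.a.b.(0 + X) → —a→ u1
  u1 = a.b.(0 + (rec X. a.a.b.(0 + X))) → —a→ u2
  u2 = b.(0 + (rec X. a.a.b.(0 + X))) → —b→ u3
  u3 = 0 + (rec X. a.a.b.(0 + X)) → —a→ u1
Q's transition system — 4 states:
  v0 = rec X. a.a.a.(0 + X) → —a→ v1
  v1 = a.a.(0 + (rec X. a.a.a.(0 + X))) → —a→ v2
  v2 = a.(0 + (rec X. a.a.a.(0 + X))) → —a→ v3
  v3 = 0 + (rec X. a.a.a.(0 + X)) → —a→ v1
Run σ = ⟨aab⟩ on P: start {u0}
  after a @ step 1: {u1}
  after a @ step 2: {u2}
  after b @ step 3: {u3}
  ✓ P
Run σ = ⟨aab⟩ on Q: start {v0}
  after a @ step 1: {v1}
  after a @ step 2: {v2}
  after b @ step 3: ∅  — Q cannot continue

aab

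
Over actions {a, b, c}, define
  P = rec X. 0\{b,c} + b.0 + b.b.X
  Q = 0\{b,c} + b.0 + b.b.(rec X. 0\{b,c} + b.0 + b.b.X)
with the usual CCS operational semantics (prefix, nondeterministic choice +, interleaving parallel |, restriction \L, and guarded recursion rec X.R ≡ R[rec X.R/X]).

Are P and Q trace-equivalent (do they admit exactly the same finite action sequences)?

YES

LTS(P): 3 reachable states
  m0 = rec X. 0\{b,c} + b.0 + b.b.X :: —b→ m1, —b→ m2
  m1 = 0 :: (no moves)
  m2 = b.(rec X. 0\{b,c} + b.0 + b.b.X) :: —b→ m0
LTS(Q): 4 reachable states
  n0 = 0\{b,c} + b.0 + b.b.(rec X. 0\{b,c} + b.0 + b.b.X) :: —b→ n1, —b→ n2
  n1 = 0 :: (no moves)
  n2 = b.(rec X. 0\{b,c} + b.0 + b.b.X) :: —b→ n3
  n3 = rec X. 0\{b,c} + b.0 + b.b.X :: —b→ n1, —b→ n2
Coarsest stable partition (strong bisimilarity classes):
  B0 = {m0, n0, n3}
  B1 = {m2, n2}
  B2 = {m1, n1}
m0 ∈ B0, n0 ∈ B0 → same block
Bisimilar ⇒ trace-equivalent.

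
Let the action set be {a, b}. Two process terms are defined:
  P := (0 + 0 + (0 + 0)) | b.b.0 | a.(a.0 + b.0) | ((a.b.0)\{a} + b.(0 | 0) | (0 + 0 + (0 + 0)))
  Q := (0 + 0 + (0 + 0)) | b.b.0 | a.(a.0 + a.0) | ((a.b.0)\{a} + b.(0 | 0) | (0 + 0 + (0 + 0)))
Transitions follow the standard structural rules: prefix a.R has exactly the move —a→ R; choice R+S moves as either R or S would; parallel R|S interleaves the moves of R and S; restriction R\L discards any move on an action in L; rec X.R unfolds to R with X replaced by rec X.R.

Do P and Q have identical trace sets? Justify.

Reachable graph of P (18 states):
  u0 = (0 + 0 + (0 + 0)) | b.b.0 | a.(a.0 + b.0) | ((a.b.0)\{a} + b.(0 | 0) | (0 + 0 + (0 + 0))) has moves --a--▸ u1, --b--▸ u2, --b--▸ u3
  u1 = (0 + 0 + (0 + 0)) | b.b.0 | (a.0 + b.0) | ((a.b.0)\{a} + b.(0 | 0) | (0 + 0 + (0 + 0))) has moves --a--▸ u4, --b--▸ u4, --b--▸ u5, --b--▸ u6
  u2 = (0 + 0 + (0 + 0)) | b.0 | a.(a.0 + b.0) | ((a.b.0)\{a} + b.(0 | 0) | (0 + 0 + (0 + 0))) has moves --a--▸ u5, --b--▸ u7, --b--▸ u8
  u3 = (0 + 0 + (0 + 0)) | b.b.0 | a.(a.0 + b.0) | (0 | 0 | (0 + 0 + (0 + 0))) has moves --a--▸ u6, --b--▸ u8
  u4 = (0 + 0 + (0 + 0)) | b.b.0 | 0 | ((a.b.0)\{a} + b.(0 | 0) | (0 + 0 + (0 + 0))) has moves --b--▸ u10, --b--▸ u9
  u5 = (0 + 0 + (0 + 0)) | b.0 | (a.0 + b.0) | ((a.b.0)\{a} + b.(0 | 0) | (0 + 0 + (0 + 0))) has moves --a--▸ u9, --b--▸ u11, --b--▸ u12, --b--▸ u9
  u6 = (0 + 0 + (0 + 0)) | b.b.0 | (a.0 + b.0) | (0 | 0 | (0 + 0 + (0 + 0))) has moves --a--▸ u10, --b--▸ u10, --b--▸ u12
  u7 = (0 + 0 + (0 + 0)) | 0 | a.(a.0 + b.0) | ((a.b.0)\{a} + b.(0 | 0) | (0 + 0 + (0 + 0))) has moves --a--▸ u11, --b--▸ u13
  u8 = (0 + 0 + (0 + 0)) | b.0 | a.(a.0 + b.0) | (0 | 0 | (0 + 0 + (0 + 0))) has moves --a--▸ u12, --b--▸ u13
  u9 = (0 + 0 + (0 + 0)) | b.0 | 0 | ((a.b.0)\{a} + b.(0 | 0) | (0 + 0 + (0 + 0))) has moves --b--▸ u14, --b--▸ u15
  u10 = (0 + 0 + (0 + 0)) | b.b.0 | 0 | (0 | 0 | (0 + 0 + (0 + 0))) has moves --b--▸ u15
  u11 = (0 + 0 + (0 + 0)) | 0 | (a.0 + b.0) | ((a.b.0)\{a} + b.(0 | 0) | (0 + 0 + (0 + 0))) has moves --a--▸ u14, --b--▸ u14, --b--▸ u16
  u12 = (0 + 0 + (0 + 0)) | b.0 | (a.0 + b.0) | (0 | 0 | (0 + 0 + (0 + 0))) has moves --a--▸ u15, --b--▸ u15, --b--▸ u16
  u13 = (0 + 0 + (0 + 0)) | 0 | a.(a.0 + b.0) | (0 | 0 | (0 + 0 + (0 + 0))) has moves --a--▸ u16
  u14 = (0 + 0 + (0 + 0)) | 0 | 0 | ((a.b.0)\{a} + b.(0 | 0) | (0 + 0 + (0 + 0))) has moves --b--▸ u17
  u15 = (0 + 0 + (0 + 0)) | b.0 | 0 | (0 | 0 | (0 + 0 + (0 + 0))) has moves --b--▸ u17
  u16 = (0 + 0 + (0 + 0)) | 0 | (a.0 + b.0) | (0 | 0 | (0 + 0 + (0 + 0))) has moves --a--▸ u17, --b--▸ u17
  u17 = (0 + 0 + (0 + 0)) | 0 | 0 | (0 | 0 | (0 + 0 + (0 + 0))) has moves (no moves)
Reachable graph of Q (18 states):
  v0 = (0 + 0 + (0 + 0)) | b.b.0 | a.(a.0 + a.0) | ((a.b.0)\{a} + b.(0 | 0) | (0 + 0 + (0 + 0))) has moves --a--▸ v1, --b--▸ v2, --b--▸ v3
  v1 = (0 + 0 + (0 + 0)) | b.b.0 | (a.0 + a.0) | ((a.b.0)\{a} + b.(0 | 0) | (0 + 0 + (0 + 0))) has moves --a--▸ v4, --b--▸ v5, --b--▸ v6
  v2 = (0 + 0 + (0 + 0)) | b.0 | a.(a.0 + a.0) | ((a.b.0)\{a} + b.(0 | 0) | (0 + 0 + (0 + 0))) has moves --a--▸ v5, --b--▸ v7, --b--▸ v8
  v3 = (0 + 0 + (0 + 0)) | b.b.0 | a.(a.0 + a.0) | (0 | 0 | (0 + 0 + (0 + 0))) has moves --a--▸ v6, --b--▸ v8
  v4 = (0 + 0 + (0 + 0)) | b.b.0 | 0 | ((a.b.0)\{a} + b.(0 | 0) | (0 + 0 + (0 + 0))) has moves --b--▸ v10, --b--▸ v9
  v5 = (0 + 0 + (0 + 0)) | b.0 | (a.0 + a.0) | ((a.b.0)\{a} + b.(0 | 0) | (0 + 0 + (0 + 0))) has moves --a--▸ v9, --b--▸ v11, --b--▸ v12
  v6 = (0 + 0 + (0 + 0)) | b.b.0 | (a.0 + a.0) | (0 | 0 | (0 + 0 + (0 + 0))) has moves --a--▸ v10, --b--▸ v12
  v7 = (0 + 0 + (0 + 0)) | 0 | a.(a.0 + a.0) | ((a.b.0)\{a} + b.(0 | 0) | (0 + 0 + (0 + 0))) has moves --a--▸ v11, --b--▸ v13
  v8 = (0 + 0 + (0 + 0)) | b.0 | a.(a.0 + a.0) | (0 | 0 | (0 + 0 + (0 + 0))) has moves --a--▸ v12, --b--▸ v13
  v9 = (0 + 0 + (0 + 0)) | b.0 | 0 | ((a.b.0)\{a} + b.(0 | 0) | (0 + 0 + (0 + 0))) has moves --b--▸ v14, --b--▸ v15
  v10 = (0 + 0 + (0 + 0)) | b.b.0 | 0 | (0 | 0 | (0 + 0 + (0 + 0))) has moves --b--▸ v15
  v11 = (0 + 0 + (0 + 0)) | 0 | (a.0 + a.0) | ((a.b.0)\{a} + b.(0 | 0) | (0 + 0 + (0 + 0))) has moves --a--▸ v14, --b--▸ v16
  v12 = (0 + 0 + (0 + 0)) | b.0 | (a.0 + a.0) | (0 | 0 | (0 + 0 + (0 + 0))) has moves --a--▸ v15, --b--▸ v16
  v13 = (0 + 0 + (0 + 0)) | 0 | a.(a.0 + a.0) | (0 | 0 | (0 + 0 + (0 + 0))) has moves --a--▸ v16
  v14 = (0 + 0 + (0 + 0)) | 0 | 0 | ((a.b.0)\{a} + b.(0 | 0) | (0 + 0 + (0 + 0))) has moves --b--▸ v17
  v15 = (0 + 0 + (0 + 0)) | b.0 | 0 | (0 | 0 | (0 + 0 + (0 + 0))) has moves --b--▸ v17
  v16 = (0 + 0 + (0 + 0)) | 0 | (a.0 + a.0) | (0 | 0 | (0 + 0 + (0 + 0))) has moves --a--▸ v17
  v17 = (0 + 0 + (0 + 0)) | 0 | 0 | (0 | 0 | (0 + 0 + (0 + 0))) has moves (no moves)
Run σ = ⟨abbbb⟩ on P: start {u0}
  step 1 (a): {u1}
  step 2 (b): {u4, u5, u6}
  step 3 (b): {u10, u11, u12, u9}
  step 4 (b): {u14, u15, u16}
  step 5 (b): {u17}
  P completes σ.
Run σ = ⟨abbbb⟩ on Q: start {v0}
  step 1 (a): {v1}
  step 2 (b): {v5, v6}
  step 3 (b): {v11, v12}
  step 4 (b): {v16}
  step 5 (b): ∅  — Q cannot continue

trace-distinct — witness ⟨abbbb⟩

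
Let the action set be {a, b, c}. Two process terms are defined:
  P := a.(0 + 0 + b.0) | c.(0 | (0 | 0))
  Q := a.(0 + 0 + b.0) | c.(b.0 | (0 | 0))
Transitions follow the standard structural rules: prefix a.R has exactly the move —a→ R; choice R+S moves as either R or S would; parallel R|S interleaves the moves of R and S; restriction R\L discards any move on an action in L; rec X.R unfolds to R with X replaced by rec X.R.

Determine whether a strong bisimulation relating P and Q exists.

P ≁ Q

LTS(P): 6 reachable states
  p0 = a.(0 + 0 + b.0) | c.(0 | (0 | 0)) | -a-> p1, -c-> p2
  p1 = (0 + 0 + b.0) | c.(0 | (0 | 0)) | -b-> p3, -c-> p4
  p2 = a.(0 + 0 + b.0) | (0 | (0 | 0)) | -a-> p4
  p3 = 0 | c.(0 | (0 | 0)) | -c-> p5
  p4 = (0 + 0 + b.0) | (0 | (0 | 0)) | -b-> p5
  p5 = 0 | (0 | (0 | 0)) | deadlocked
LTS(Q): 9 reachable states
  q0 = a.(0 + 0 + b.0) | c.(b.0 | (0 | 0)) | -a-> q1, -c-> q2
  q1 = (0 + 0 + b.0) | c.(b.0 | (0 | 0)) | -b-> q3, -c-> q4
  q2 = a.(0 + 0 + b.0) | (b.0 | (0 | 0)) | -a-> q4, -b-> q5
  q3 = 0 | c.(b.0 | (0 | 0)) | -c-> q6
  q4 = (0 + 0 + b.0) | (b.0 | (0 | 0)) | -b-> q6, -b-> q7
  q5 = a.(0 + 0 + b.0) | (0 | (0 | 0)) | -a-> q7
  q6 = 0 | (b.0 | (0 | 0)) | -b-> q8
  q7 = (0 + 0 + b.0) | (0 | (0 | 0)) | -b-> q8
  q8 = 0 | (0 | (0 | 0)) | deadlocked
Coarsest stable partition (strong bisimilarity classes):
  B0 = {p0}
  B1 = {p1}
  B2 = {p4, q6, q7}
  B3 = {p5, q8}
  B4 = {p3}
  B5 = {p2, q5}
  B6 = {q0}
  B7 = {q2}
  B8 = {q4}
  B9 = {q1}
  B10 = {q3}
p0 ∈ B0, q0 ∈ B6 → different blocks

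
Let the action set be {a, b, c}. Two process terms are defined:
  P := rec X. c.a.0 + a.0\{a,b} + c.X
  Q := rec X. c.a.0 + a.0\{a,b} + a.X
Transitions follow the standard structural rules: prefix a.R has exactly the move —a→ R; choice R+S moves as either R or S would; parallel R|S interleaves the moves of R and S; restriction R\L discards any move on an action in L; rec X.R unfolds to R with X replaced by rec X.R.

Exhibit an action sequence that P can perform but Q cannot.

P's transition system — 4 states:
  s0 = rec X. c.a.0 + a.0\{a,b} + c.X ⊢ -a-> s1, -c-> s0, -c-> s2
  s1 = 0\{a,b} ⊢ (no moves)
  s2 = a.0 ⊢ -a-> s3
  s3 = 0 ⊢ (no moves)
Q's transition system — 4 states:
  t0 = rec X. c.a.0 + a.0\{a,b} + a.X ⊢ -a-> t0, -a-> t1, -c-> t2
  t1 = 0\{a,b} ⊢ (no moves)
  t2 = a.0 ⊢ -a-> t3
  t3 = 0 ⊢ (no moves)
Trace ⟨cc⟩ through P, begin at {s0}:
  [1] c ⇒ {s0, s2}
  [2] c ⇒ {s0, s2}
  P completes σ.
Trace ⟨cc⟩ through Q, begin at {t0}:
  [1] c ⇒ {t2}
  [2] c ⇒ no successor for Q

cc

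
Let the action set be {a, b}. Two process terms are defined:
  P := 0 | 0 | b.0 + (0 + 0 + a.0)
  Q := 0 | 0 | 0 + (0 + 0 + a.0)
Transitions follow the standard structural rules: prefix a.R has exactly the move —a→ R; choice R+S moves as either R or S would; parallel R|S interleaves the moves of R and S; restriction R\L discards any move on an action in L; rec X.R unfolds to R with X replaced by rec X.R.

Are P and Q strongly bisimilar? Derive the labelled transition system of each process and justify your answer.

P ≁ Q

P's transition system — 3 states:
  u0 = 0 | 0 | b.0 + (0 + 0 + a.0) :: =a=> u1, =b=> u2
  u1 = 0 :: deadlocked
  u2 = 0 | 0 | 0 :: deadlocked
Q's transition system — 2 states:
  v0 = 0 | 0 | 0 + (0 + 0 + a.0) :: =a=> v1
  v1 = 0 :: deadlocked
Coarsest stable partition (strong bisimilarity classes):
  B0 = {u0}
  B1 = {u1, u2, v1}
  B2 = {v0}
u0 ∈ B0, v0 ∈ B2 → different blocks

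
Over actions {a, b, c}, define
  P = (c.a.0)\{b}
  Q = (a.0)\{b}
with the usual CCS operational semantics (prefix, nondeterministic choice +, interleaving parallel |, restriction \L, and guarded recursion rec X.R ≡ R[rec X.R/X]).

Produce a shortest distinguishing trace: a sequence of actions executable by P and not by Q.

c

LTS(P): 3 reachable states
  p0 = (c.a.0)\{b} has moves --c--▸ p1
  p1 = (a.0)\{b} has moves --a--▸ p2
  p2 = 0\{b} has moves (no moves)
LTS(Q): 2 reachable states
  q0 = (a.0)\{b} has moves --a--▸ q1
  q1 = 0\{b} has moves (no moves)
Executing c from P (initial set {p0}):
  step 1 (c): {p1}
  — P admits the full trace.
Executing c from Q (initial set {q0}):
  step 1 (c): ∅  — Q cannot continue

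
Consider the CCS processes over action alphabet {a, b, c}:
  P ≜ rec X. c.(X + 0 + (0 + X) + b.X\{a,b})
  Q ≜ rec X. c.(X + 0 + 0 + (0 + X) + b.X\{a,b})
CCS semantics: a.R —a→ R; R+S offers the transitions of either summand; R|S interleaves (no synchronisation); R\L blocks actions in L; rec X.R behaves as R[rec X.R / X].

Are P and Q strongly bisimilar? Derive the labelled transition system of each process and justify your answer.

YES

P's transition system — 4 states:
  u0 = rec X. c.(X + 0 + (0 + X) + b.X\{a,b}) | =c=> u1
  u1 = (rec X. c.(X + 0 + (0 + X) + b.X\{a,b})) + 0 + (0 + (rec X. c.(X + 0 + (0 + X) + b.X\{a,b}))) + b.(rec X. c.(X + 0 + (0 + X) + b.X\{a,b}))\{a,b} | =b=> u2, =c=> u1
  u2 = (rec X. c.(X + 0 + (0 + X) + b.X\{a,b}))\{a,b} | =c=> u3
  u3 = ((rec X. c.(X + 0 + (0 + X) + b.X\{a,b})) + 0 + (0 + (rec X. c.(X + 0 + (0 + X) + b.X\{a,b}))) + b.(rec X. c.(X + 0 + (0 + X) + b.X\{a,b}))\{a,b})\{a,b} | =c=> u3
Q's transition system — 4 states:
  v0 = rec X. c.(X + 0 + 0 + (0 + X) + b.X\{a,b}) | =c=> v1
  v1 = (rec X. c.(X + 0 + 0 + (0 + X) + b.X\{a,b})) + 0 + 0 + (0 + (rec X. c.(X + 0 + 0 + (0 + X) + b.X\{a,b}))) + b.(rec X. c.(X + 0 + 0 + (0 + X) + b.X\{a,b}))\{a,b} | =b=> v2, =c=> v1
  v2 = (rec X. c.(X + 0 + 0 + (0 + X) + b.X\{a,b}))\{a,b} | =c=> v3
  v3 = ((rec X. c.(X + 0 + 0 + (0 + X) + b.X\{a,b})) + 0 + 0 + (0 + (rec X. c.(X + 0 + 0 + (0 + X) + b.X\{a,b}))) + b.(rec X. c.(X + 0 + 0 + (0 + X) + b.X\{a,b}))\{a,b})\{a,b} | =c=> v3
Coarsest stable partition (strong bisimilarity classes):
  B0 = {u0, v0}
  B1 = {u1, v1}
  B2 = {u2, u3, v2, v3}
u0 ∈ B0, v0 ∈ B0 → same block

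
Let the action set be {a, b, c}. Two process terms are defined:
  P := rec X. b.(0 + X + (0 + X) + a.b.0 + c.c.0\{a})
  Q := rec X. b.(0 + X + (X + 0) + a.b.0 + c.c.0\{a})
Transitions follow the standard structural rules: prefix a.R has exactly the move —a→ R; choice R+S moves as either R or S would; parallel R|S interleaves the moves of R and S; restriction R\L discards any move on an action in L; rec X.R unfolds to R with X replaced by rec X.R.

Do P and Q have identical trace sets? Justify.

P's transition system — 6 states:
  m0 = rec X. b.(0 + X + (0 + X) + a.b.0 + c.c.0\{a}) has moves ··b··> m1
  m1 = 0 + (rec X. b.(0 + X + (0 + X) + a.b.0 + c.c.0\{a})) + (0 + (rec X. b.(0 + X + (0 + X) + a.b.0 + c.c.0\{a}))) + a.b.0 + c.c.0\{a} has moves ··a··> m2, ··b··> m1, ··c··> m3
  m2 = b.0 has moves ··b··> m4
  m3 = c.0\{a} has moves ··c··> m5
  m4 = 0 has moves ∅
  m5 = 0\{a} has moves ∅
Q's transition system — 6 states:
  n0 = rec X. b.(0 + X + (X + 0) + a.b.0 + c.c.0\{a}) has moves ··b··> n1
  n1 = 0 + (rec X. b.(0 + X + (X + 0) + a.b.0 + c.c.0\{a})) + ((rec X. b.(0 + X + (X + 0) + a.b.0 + c.c.0\{a})) + 0) + a.b.0 + c.c.0\{a} has moves ··a··> n2, ··b··> n1, ··c··> n3
  n2 = b.0 has moves ··b··> n4
  n3 = c.0\{a} has moves ··c··> n5
  n4 = 0 has moves ∅
  n5 = 0\{a} has moves ∅
Coarsest stable partition (strong bisimilarity classes):
  B0 = {m0, n0}
  B1 = {m1, n1}
  B2 = {m2, n2}
  B3 = {m4, m5, n4, n5}
  B4 = {m3, n3}
m0 ∈ B0, n0 ∈ B0 → same block
Bisimilar ⇒ trace-equivalent.

traces(P) = traces(Q)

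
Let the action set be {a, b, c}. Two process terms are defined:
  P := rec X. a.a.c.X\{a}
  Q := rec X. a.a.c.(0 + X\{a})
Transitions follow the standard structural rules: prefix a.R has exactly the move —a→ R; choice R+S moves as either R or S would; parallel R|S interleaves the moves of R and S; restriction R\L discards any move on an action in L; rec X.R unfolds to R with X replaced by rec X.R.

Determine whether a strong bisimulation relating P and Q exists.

P's transition system — 4 states:
  u0 = rec X. a.a.c.X\{a} → -a-> u1
  u1 = a.c.(rec X. a.a.c.X\{a})\{a} → -a-> u2
  u2 = c.(rec X. a.a.c.X\{a})\{a} → -c-> u3
  u3 = (rec X. a.a.c.X\{a})\{a} → (no moves)
Q's transition system — 4 states:
  v0 = rec X. a.a.c.(0 + X\{a}) → -a-> v1
  v1 = a.c.(0 + (rec X. a.a.c.(0 + X\{a}))\{a}) → -a-> v2
  v2 = c.(0 + (rec X. a.a.c.(0 + X\{a}))\{a}) → -c-> v3
  v3 = 0 + (rec X. a.a.c.(0 + X\{a}))\{a} → (no moves)
Bisimilarity quotient blocks:
  B0 = {u0, v0}
  B1 = {u1, v1}
  B2 = {u2, v2}
  B3 = {u3, v3}
u0 ∈ B0, v0 ∈ B0 → same block

YES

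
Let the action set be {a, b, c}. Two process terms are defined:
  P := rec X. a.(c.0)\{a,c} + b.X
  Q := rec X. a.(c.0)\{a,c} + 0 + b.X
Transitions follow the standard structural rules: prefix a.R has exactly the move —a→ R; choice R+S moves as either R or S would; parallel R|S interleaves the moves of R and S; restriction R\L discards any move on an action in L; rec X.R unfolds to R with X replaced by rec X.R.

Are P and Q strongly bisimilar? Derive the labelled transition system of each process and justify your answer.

Reachable graph of P (2 states):
  u0 = rec X. a.(c.0)\{a,c} + b.X → —a→ u1, —b→ u0
  u1 = (c.0)\{a,c} → deadlocked
Reachable graph of Q (2 states):
  v0 = rec X. a.(c.0)\{a,c} + 0 + b.X → —a→ v1, —b→ v0
  v1 = (c.0)\{a,c} → deadlocked
Bisimilarity quotient blocks:
  B0 = {u0, v0}
  B1 = {u1, v1}
u0 ∈ B0, v0 ∈ B0 → same block

YES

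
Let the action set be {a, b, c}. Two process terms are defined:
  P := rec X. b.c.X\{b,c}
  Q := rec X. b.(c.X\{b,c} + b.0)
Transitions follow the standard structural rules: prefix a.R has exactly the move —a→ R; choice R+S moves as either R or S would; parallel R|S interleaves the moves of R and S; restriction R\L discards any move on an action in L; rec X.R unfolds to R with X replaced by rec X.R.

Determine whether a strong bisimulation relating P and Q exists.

P ≁ Q

P's transition system — 3 states:
  s0 = rec X. b.c.X\{b,c} | -b-> s1
  s1 = c.(rec X. b.c.X\{b,c})\{b,c} | -c-> s2
  s2 = (rec X. b.c.X\{b,c})\{b,c} | stopped
Q's transition system — 4 states:
  t0 = rec X. b.(c.X\{b,c} + b.0) | -b-> t1
  t1 = c.(rec X. b.(c.X\{b,c} + b.0))\{b,c} + b.0 | -b-> t2, -c-> t3
  t2 = 0 | stopped
  t3 = (rec X. b.(c.X\{b,c} + b.0))\{b,c} | stopped
Partition-refinement fixed point:
  B0 = {s0}
  B1 = {s1}
  B2 = {s2, t2, t3}
  B3 = {t0}
  B4 = {t1}
s0 ∈ B0, t0 ∈ B3 → different blocks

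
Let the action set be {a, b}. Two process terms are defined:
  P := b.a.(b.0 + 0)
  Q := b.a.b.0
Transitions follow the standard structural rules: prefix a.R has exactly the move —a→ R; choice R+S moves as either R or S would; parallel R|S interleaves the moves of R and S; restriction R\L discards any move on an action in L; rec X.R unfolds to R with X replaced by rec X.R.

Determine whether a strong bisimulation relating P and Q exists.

LTS(P): 4 reachable states
  p0 = b.a.(b.0 + 0) :: ··b··> p1
  p1 = a.(b.0 + 0) :: ··a··> p2
  p2 = b.0 + 0 :: ··b··> p3
  p3 = 0 :: ∅
LTS(Q): 4 reachable states
  q0 = b.a.b.0 :: ··b··> q1
  q1 = a.b.0 :: ··a··> q2
  q2 = b.0 :: ··b··> q3
  q3 = 0 :: ∅
Bisimilarity quotient blocks:
  B0 = {p0, q0}
  B1 = {p1, q1}
  B2 = {p2, q2}
  B3 = {p3, q3}
p0 ∈ B0, q0 ∈ B0 → same block

bisimilar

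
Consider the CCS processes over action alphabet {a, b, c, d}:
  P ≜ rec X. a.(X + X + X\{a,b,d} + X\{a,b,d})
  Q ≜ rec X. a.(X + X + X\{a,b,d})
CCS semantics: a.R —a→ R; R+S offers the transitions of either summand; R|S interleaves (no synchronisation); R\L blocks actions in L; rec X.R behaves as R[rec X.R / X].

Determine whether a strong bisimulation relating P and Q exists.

P ~ Q

Reachable graph of P (2 states):
  u0 = rec X. a.(X + X + X\{a,b,d} + X\{a,b,d}) → —a→ u1
  u1 = (rec X. a.(X + X + X\{a,b,d} + X\{a,b,d})) + (rec X. a.(X + X + X\{a,b,d} + X\{a,b,d})) + (rec X. a.(X + X + X\{a,b,d} + X\{a,b,d}))\{a,b,d} + (rec X. a.(X + X + X\{a,b,d} + X\{a,b,d}))\{a,b,d} → —a→ u1
Reachable graph of Q (2 states):
  v0 = rec X. a.(X + X + X\{a,b,d}) → —a→ v1
  v1 = (rec X. a.(X + X + X\{a,b,d})) + (rec X. a.(X + X + X\{a,b,d})) + (rec X. a.(X + X + X\{a,b,d}))\{a,b,d} → —a→ v1
Partition-refinement fixed point:
  B0 = {u0, u1, v0, v1}
u0 ∈ B0, v0 ∈ B0 → same block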